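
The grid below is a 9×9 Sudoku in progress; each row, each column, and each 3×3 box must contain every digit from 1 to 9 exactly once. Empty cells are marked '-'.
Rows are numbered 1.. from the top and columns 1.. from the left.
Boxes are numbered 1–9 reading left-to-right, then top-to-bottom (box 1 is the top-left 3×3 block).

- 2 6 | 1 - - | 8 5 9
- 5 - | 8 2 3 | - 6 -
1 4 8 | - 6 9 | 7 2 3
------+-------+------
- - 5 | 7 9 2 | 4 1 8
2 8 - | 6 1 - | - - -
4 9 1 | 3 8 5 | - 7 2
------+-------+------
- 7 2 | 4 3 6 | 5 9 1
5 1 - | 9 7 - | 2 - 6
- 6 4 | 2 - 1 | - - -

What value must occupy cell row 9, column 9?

7

Row 9 already contains {1, 2, 4, 6}.
Column 9 already contains {1, 2, 3, 6, 8, 9}.
Its 3×3 block (box 9) already contains {1, 2, 5, 6, 9}.
The only value from 1–9 not eliminated is 7, so row 9, column 9 = 7.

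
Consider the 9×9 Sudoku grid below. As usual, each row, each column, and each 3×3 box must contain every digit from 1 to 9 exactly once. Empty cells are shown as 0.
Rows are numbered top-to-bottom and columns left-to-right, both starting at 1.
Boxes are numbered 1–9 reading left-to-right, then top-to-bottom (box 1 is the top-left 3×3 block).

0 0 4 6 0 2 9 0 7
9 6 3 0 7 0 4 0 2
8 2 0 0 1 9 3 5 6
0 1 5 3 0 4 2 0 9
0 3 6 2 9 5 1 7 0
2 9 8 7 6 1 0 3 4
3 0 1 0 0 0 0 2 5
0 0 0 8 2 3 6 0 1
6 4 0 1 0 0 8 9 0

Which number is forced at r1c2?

Row 1 already contains {2, 4, 6, 7, 9}.
Column 2 already contains {1, 2, 3, 4, 6, 9}.
Its 3×3 block (box 1) already contains {2, 3, 4, 6, 8, 9}.
The only value from 1–9 not eliminated is 5, so r1c2 = 5.

5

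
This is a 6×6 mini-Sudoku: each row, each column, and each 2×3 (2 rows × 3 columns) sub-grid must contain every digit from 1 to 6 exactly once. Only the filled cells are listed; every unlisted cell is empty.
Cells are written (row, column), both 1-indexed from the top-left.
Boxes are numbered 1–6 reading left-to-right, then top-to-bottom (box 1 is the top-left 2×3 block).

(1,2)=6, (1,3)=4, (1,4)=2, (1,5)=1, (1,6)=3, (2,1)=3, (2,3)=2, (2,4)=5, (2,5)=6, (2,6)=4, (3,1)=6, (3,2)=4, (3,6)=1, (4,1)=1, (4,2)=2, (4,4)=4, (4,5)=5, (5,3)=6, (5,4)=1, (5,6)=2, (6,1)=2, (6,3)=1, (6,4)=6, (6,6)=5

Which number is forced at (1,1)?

Row 1 already contains {1, 2, 3, 4, 6}.
Column 1 already contains {1, 2, 3, 6}.
Its 2×3 block (box 1) already contains {2, 3, 4, 6}.
The only value from 1–6 not eliminated is 5, so (1,1) = 5.

5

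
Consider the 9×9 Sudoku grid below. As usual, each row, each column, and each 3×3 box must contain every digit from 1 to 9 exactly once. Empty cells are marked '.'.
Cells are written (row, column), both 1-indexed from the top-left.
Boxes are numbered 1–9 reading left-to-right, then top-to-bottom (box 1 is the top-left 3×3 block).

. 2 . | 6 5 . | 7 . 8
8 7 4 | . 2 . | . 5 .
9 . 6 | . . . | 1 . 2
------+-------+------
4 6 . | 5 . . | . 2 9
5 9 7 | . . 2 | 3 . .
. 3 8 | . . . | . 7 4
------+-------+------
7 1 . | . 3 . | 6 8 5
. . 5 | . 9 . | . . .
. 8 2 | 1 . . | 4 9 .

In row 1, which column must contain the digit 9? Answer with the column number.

Consider where 9 can go in row 1.
(1,1) is out (column 1 already has a 9).
(1,3) is out (box 1 already has a 9).
(1,8) is out (column 8 already has a 9).
So the only cell in row 1 that can hold 9 is (1,6).
That is column 6.

6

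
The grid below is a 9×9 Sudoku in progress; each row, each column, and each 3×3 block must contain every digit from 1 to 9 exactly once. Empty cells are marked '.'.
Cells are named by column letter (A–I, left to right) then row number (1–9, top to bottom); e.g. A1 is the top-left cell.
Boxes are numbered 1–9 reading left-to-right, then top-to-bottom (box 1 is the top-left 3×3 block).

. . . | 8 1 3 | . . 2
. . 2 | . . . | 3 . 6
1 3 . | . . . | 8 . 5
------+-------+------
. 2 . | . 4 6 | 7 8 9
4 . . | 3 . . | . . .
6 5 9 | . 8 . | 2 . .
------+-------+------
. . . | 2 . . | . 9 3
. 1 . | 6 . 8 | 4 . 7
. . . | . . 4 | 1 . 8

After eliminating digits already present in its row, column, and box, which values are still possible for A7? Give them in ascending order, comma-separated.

5,7,8

Row 7 already contains {2, 3, 9}.
Column A already contains {1, 4, 6}.
Its 3×3 block (box 7) already contains {1}.
Removing those from 1–9 leaves {5, 7, 8} as the candidates for A7.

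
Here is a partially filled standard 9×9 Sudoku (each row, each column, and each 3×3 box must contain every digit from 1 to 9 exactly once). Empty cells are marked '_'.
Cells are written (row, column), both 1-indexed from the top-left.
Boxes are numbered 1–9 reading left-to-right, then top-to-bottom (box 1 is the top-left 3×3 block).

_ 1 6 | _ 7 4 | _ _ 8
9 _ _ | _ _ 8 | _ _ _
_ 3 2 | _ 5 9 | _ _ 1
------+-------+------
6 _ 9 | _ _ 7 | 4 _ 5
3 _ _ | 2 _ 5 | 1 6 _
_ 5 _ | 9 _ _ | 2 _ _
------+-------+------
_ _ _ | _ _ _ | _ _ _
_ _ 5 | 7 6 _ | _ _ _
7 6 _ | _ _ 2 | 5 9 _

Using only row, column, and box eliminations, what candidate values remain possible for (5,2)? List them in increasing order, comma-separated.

4,7,8

Row 5 already contains {1, 2, 3, 5, 6}.
Column 2 already contains {1, 3, 5, 6}.
Its 3×3 block (box 4) already contains {3, 5, 6, 9}.
Removing those from 1–9 leaves {4, 7, 8} as the candidates for (5,2).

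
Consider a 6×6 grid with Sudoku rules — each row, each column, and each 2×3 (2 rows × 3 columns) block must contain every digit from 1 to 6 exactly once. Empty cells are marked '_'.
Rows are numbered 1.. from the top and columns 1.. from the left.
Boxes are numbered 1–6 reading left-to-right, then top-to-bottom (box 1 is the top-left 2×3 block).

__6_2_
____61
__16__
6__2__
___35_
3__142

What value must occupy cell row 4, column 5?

Cell row 4, column 5 itself could take any of {1, 3} by direct elimination.
Consider where 1 can go in column 5.
row 3, column 5 is out (row 3 already has a 1).
So the only cell in column 5 that can hold 1 is row 4, column 5.
Therefore row 4, column 5 = 1.

1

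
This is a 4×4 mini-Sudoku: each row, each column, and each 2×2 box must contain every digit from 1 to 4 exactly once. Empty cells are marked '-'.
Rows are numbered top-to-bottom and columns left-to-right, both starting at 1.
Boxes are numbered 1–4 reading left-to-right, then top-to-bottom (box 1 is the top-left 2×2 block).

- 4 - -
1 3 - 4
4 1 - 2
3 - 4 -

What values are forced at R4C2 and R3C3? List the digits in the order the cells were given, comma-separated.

For R4C2:
  Row 4 already contains {3, 4}.
  Column 2 already contains {1, 3, 4}.
  Its 2×2 block (box 3) already contains {1, 3, 4}.
  The only value from 1–4 not eliminated is 2, so R4C2 = 2.
For R3C3:
  Row 3 already contains {1, 2, 4}.
  Column 3 already contains {4}.
  Its 2×2 block (box 4) already contains {2, 4}.
  The only value from 1–4 not eliminated is 3, so R3C3 = 3.

2,3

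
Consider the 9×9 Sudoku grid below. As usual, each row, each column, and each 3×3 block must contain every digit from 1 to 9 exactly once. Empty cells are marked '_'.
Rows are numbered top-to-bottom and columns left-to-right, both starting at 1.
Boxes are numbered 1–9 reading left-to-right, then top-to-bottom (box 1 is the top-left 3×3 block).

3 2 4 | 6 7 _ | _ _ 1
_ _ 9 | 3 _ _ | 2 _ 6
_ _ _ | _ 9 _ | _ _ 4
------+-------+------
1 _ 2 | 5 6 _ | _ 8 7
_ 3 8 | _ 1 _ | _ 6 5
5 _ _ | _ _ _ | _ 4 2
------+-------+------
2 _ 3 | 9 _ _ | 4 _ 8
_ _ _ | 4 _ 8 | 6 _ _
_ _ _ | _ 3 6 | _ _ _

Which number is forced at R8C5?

Cell R8C5 itself could take any of {2, 5} by direct elimination.
Consider where 2 can go in column 5.
R2C5 is out (row 2 already has a 2).
R6C5 is out (row 6 already has a 2).
R7C5 is out (row 7 already has a 2).
So the only cell in column 5 that can hold 2 is R8C5.
Therefore R8C5 = 2.

2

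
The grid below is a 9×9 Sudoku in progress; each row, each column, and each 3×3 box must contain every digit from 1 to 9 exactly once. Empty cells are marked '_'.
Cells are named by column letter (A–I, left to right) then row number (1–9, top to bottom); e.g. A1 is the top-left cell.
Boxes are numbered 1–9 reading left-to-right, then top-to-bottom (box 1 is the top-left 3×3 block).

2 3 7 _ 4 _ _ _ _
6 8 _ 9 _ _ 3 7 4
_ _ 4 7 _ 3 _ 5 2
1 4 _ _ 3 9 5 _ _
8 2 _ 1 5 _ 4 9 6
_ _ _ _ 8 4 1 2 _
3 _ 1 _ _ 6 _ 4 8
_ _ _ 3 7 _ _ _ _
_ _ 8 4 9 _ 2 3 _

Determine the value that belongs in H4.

Row 4 already contains {1, 3, 4, 5, 9}.
Column H already contains {2, 3, 4, 5, 7, 9}.
Its 3×3 block (box 6) already contains {1, 2, 4, 5, 6, 9}.
The only value from 1–9 not eliminated is 8, so H4 = 8.

8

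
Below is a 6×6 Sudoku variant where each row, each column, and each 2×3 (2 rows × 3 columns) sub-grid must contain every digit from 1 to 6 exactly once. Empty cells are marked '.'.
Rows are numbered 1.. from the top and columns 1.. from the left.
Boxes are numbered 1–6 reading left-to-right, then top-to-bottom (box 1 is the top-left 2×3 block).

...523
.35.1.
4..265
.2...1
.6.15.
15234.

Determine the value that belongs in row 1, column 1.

6

Row 1 already contains {2, 3, 5}.
Column 1 already contains {1, 4}.
Its 2×3 block (box 1) already contains {3, 5}.
The only value from 1–6 not eliminated is 6, so row 1, column 1 = 6.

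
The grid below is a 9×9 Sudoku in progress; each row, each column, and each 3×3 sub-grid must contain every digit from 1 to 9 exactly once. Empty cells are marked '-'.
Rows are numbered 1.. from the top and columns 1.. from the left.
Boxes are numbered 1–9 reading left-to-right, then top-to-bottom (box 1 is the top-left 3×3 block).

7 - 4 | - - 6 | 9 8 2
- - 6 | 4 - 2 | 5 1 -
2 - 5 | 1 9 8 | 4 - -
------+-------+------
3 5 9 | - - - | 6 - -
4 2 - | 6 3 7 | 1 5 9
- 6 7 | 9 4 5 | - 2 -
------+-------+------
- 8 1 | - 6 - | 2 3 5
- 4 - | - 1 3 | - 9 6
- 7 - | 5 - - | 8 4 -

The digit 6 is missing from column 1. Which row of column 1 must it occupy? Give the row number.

9

Consider where 6 can go in column 1.
row 2, column 1 is out (row 2 already has a 6).
row 6, column 1 is out (row 6 already has a 6).
row 7, column 1 is out (row 7 already has a 6).
row 8, column 1 is out (row 8 already has a 6).
So the only cell in column 1 that can hold 6 is row 9, column 1.
That is row 9.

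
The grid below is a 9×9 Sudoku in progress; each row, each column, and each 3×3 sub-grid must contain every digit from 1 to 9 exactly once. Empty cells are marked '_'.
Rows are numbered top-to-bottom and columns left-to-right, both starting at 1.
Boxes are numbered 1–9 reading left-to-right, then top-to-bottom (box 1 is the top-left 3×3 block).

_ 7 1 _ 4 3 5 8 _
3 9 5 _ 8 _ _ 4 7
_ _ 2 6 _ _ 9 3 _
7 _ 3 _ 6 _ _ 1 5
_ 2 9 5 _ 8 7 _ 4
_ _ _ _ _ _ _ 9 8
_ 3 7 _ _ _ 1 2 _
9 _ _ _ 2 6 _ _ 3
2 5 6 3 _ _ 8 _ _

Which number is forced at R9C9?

9

Row 9 already contains {2, 3, 5, 6, 8}.
Column 9 already contains {3, 4, 5, 7, 8}.
Its 3×3 block (box 9) already contains {1, 2, 3, 8}.
The only value from 1–9 not eliminated is 9, so R9C9 = 9.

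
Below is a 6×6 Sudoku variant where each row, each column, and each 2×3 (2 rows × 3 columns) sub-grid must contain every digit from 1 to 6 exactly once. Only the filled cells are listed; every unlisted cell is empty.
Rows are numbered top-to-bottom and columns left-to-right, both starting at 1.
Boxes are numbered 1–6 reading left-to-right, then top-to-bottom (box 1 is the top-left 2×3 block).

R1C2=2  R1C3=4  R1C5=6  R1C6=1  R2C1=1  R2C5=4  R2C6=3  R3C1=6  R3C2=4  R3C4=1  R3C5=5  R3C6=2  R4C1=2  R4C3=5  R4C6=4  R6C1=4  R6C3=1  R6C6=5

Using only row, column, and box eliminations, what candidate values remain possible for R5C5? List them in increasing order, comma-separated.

1,2,3

Row 5 already contains {}.
Column 5 already contains {4, 5, 6}.
Its 2×3 block (box 6) already contains {5}.
Removing those from 1–6 leaves {1, 2, 3} as the candidates for R5C5.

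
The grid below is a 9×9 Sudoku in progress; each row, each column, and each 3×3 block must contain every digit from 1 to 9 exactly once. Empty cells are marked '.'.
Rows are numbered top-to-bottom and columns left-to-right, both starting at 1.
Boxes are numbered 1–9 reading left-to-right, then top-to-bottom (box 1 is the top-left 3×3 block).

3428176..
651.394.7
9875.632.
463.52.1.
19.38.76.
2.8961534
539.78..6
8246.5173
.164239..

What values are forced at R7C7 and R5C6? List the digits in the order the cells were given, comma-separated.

2,4

For R7C7:
  Row 7 already contains {3, 5, 6, 7, 8, 9}.
  Column 7 already contains {1, 3, 4, 5, 6, 7, 9}.
  Its 3×3 block (box 9) already contains {1, 3, 6, 7, 9}.
  The only value from 1–9 not eliminated is 2, so R7C7 = 2.
For R5C6:
  Row 5 already contains {1, 3, 6, 7, 8, 9}.
  Column 6 already contains {1, 2, 3, 5, 6, 7, 8, 9}.
  Its 3×3 block (box 5) already contains {1, 2, 3, 5, 6, 8, 9}.
  The only value from 1–9 not eliminated is 4, so R5C6 = 4.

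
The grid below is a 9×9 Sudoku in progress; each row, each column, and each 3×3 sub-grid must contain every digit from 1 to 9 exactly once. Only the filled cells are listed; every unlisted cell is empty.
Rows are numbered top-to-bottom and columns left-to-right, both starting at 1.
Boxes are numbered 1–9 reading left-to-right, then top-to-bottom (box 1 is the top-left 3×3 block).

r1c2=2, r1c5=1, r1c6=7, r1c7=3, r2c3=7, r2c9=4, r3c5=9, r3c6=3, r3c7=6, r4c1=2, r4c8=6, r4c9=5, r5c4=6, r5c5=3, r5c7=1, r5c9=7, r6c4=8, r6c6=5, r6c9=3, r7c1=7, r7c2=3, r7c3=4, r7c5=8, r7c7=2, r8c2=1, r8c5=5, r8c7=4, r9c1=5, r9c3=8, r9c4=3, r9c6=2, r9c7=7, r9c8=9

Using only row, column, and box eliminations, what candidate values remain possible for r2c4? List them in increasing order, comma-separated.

Row 2 already contains {4, 7}.
Column 4 already contains {3, 6, 8}.
Its 3×3 block (box 2) already contains {1, 3, 7, 9}.
Removing those from 1–9 leaves {2, 5} as the candidates for r2c4.

2,5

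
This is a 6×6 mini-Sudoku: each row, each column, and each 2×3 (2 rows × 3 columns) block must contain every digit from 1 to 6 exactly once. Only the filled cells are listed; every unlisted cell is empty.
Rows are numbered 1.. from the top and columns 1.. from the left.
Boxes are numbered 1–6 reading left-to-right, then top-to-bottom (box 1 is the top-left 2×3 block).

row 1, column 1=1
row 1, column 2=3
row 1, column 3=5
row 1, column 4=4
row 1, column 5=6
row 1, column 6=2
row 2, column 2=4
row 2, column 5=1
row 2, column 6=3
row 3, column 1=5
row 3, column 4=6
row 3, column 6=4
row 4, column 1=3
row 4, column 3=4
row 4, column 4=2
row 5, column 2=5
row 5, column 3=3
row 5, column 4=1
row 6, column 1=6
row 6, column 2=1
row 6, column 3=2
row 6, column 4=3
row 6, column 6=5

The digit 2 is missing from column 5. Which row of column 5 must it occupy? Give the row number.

Consider where 2 can go in column 5.
row 3, column 5 is out (box 4 already has a 2).
row 4, column 5 is out (row 4 already has a 2).
row 6, column 5 is out (row 6 already has a 2).
So the only cell in column 5 that can hold 2 is row 5, column 5.
That is row 5.

5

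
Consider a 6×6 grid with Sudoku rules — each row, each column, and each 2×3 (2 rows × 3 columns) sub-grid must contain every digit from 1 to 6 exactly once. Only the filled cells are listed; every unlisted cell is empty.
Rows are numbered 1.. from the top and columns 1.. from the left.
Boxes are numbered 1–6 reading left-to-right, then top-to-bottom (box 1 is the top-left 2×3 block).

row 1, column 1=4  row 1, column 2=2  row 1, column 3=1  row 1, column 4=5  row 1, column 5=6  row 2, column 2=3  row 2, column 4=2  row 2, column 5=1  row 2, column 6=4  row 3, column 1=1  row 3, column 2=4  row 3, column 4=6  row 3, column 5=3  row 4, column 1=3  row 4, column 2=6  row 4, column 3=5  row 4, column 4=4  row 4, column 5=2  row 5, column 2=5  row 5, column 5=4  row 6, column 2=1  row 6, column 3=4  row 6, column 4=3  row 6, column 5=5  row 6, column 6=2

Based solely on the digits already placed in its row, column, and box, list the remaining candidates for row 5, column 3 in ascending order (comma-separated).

Row 5 already contains {4, 5}.
Column 3 already contains {1, 4, 5}.
Its 2×3 block (box 5) already contains {1, 4, 5}.
Removing those from 1–6 leaves {2, 3, 6} as the candidates for row 5, column 3.

2,3,6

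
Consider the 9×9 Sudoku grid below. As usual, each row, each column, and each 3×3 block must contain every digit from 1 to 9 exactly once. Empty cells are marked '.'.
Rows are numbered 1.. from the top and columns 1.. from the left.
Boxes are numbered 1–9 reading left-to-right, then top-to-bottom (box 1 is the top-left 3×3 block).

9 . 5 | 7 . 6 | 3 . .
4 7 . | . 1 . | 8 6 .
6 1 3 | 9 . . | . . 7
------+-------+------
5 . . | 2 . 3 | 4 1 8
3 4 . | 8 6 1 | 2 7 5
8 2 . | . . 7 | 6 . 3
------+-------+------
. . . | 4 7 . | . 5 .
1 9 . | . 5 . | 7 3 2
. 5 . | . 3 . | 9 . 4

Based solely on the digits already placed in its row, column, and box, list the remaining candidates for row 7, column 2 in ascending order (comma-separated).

Row 7 already contains {4, 5, 7}.
Column 2 already contains {1, 2, 4, 5, 7, 9}.
Its 3×3 block (box 7) already contains {1, 5, 9}.
Removing those from 1–9 leaves {3, 6, 8} as the candidates for row 7, column 2.

3,6,8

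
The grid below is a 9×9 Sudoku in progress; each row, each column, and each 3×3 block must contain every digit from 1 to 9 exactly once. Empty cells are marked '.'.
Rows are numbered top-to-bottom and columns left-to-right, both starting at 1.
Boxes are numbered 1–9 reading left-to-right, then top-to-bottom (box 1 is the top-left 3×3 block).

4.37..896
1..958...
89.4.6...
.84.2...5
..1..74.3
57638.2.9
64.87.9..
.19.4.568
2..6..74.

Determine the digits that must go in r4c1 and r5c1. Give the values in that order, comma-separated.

For r4c1:
  Consider where 3 can go in row 4.
  r4c4 is out (column 4 already has a 3).
  r4c6 is out (box 5 already has a 3).
  r4c7 is out (box 6 already has a 3).
  r4c8 is out (box 6 already has a 3).
  So the only cell in row 4 that can hold 3 is r4c1.
  So r4c1 = 3.
For r5c1:
  Row 5 already contains {1, 3, 4, 7}.
  Column 1 already contains {1, 2, 4, 5, 6, 8}.
  Its 3×3 block (box 4) already contains {1, 4, 5, 6, 7, 8}.
  The only value from 1–9 not eliminated is 9, so r5c1 = 9.

3,9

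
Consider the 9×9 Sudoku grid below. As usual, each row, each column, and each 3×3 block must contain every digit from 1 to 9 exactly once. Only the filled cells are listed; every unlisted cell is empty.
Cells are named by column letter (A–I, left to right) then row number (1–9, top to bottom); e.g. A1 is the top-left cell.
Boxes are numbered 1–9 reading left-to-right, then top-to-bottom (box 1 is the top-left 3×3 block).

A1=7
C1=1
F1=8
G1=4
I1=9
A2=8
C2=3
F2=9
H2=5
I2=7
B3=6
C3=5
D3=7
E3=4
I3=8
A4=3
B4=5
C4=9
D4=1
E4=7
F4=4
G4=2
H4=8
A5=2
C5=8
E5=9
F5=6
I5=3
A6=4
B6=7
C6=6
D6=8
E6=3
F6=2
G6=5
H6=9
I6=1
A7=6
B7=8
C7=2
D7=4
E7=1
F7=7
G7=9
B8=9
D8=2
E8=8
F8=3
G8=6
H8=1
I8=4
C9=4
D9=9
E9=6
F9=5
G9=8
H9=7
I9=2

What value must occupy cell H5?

Row 5 already contains {2, 3, 6, 8, 9}.
Column H already contains {1, 5, 7, 8, 9}.
Its 3×3 block (box 6) already contains {1, 2, 3, 5, 8, 9}.
The only value from 1–9 not eliminated is 4, so H5 = 4.

4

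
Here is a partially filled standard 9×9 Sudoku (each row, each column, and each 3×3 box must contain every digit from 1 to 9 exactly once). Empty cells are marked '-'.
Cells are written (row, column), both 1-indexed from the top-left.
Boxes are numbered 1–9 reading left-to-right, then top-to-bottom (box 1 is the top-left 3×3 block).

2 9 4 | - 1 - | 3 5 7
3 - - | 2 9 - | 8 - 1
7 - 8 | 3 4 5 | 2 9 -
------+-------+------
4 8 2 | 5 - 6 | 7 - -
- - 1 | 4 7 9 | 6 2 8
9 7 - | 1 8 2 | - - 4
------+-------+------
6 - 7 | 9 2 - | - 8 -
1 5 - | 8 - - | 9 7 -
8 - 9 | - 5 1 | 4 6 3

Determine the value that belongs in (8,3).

Row 8 already contains {1, 5, 7, 8, 9}.
Column 3 already contains {1, 2, 4, 7, 8, 9}.
Its 3×3 block (box 7) already contains {1, 5, 6, 7, 8, 9}.
The only value from 1–9 not eliminated is 3, so (8,3) = 3.

3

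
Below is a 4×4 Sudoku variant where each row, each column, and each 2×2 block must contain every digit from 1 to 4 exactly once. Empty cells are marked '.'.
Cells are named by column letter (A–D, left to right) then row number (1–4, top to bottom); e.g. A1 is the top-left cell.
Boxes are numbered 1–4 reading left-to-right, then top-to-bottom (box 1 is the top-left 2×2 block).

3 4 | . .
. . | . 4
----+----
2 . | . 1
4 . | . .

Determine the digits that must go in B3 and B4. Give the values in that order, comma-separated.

3,1

For B3:
  Row 3 already contains {1, 2}.
  Column B already contains {4}.
  Its 2×2 block (box 3) already contains {2, 4}.
  The only value from 1–4 not eliminated is 3, so B3 = 3.
For B4:
  Consider where 1 can go in row 4.
  C4 is out (box 4 already has a 1).
  D4 is out (column D already has a 1).
  So the only cell in row 4 that can hold 1 is B4.
  So B4 = 1.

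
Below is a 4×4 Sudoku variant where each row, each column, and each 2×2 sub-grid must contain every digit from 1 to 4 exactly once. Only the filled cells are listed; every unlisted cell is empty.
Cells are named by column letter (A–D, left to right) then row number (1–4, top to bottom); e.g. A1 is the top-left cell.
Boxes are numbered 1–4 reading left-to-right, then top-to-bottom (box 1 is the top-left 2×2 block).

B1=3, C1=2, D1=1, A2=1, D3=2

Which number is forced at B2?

2

Cell B2 itself could take any of {2, 4} by direct elimination.
Consider where 2 can go in box 1.
A1 is out (row 1 already has a 2).
So the only cell in box 1 that can hold 2 is B2.
Therefore B2 = 2.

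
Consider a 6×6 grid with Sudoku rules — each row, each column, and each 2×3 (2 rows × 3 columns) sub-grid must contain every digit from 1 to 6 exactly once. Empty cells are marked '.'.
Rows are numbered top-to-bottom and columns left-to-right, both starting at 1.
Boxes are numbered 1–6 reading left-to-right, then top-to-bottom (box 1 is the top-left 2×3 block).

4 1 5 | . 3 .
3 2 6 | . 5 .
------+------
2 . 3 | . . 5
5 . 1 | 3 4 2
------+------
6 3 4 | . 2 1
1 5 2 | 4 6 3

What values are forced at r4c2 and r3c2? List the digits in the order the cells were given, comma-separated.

6,4

For r4c2:
  Row 4 already contains {1, 2, 3, 4, 5}.
  Column 2 already contains {1, 2, 3, 5}.
  Its 2×3 block (box 3) already contains {1, 2, 3, 5}.
  The only value from 1–6 not eliminated is 6, so r4c2 = 6.
For r3c2:
  Consider where 4 can go in box 3.
  r4c2 is out (row 4 already has a 4).
  So the only cell in box 3 that can hold 4 is r3c2.
  So r3c2 = 4.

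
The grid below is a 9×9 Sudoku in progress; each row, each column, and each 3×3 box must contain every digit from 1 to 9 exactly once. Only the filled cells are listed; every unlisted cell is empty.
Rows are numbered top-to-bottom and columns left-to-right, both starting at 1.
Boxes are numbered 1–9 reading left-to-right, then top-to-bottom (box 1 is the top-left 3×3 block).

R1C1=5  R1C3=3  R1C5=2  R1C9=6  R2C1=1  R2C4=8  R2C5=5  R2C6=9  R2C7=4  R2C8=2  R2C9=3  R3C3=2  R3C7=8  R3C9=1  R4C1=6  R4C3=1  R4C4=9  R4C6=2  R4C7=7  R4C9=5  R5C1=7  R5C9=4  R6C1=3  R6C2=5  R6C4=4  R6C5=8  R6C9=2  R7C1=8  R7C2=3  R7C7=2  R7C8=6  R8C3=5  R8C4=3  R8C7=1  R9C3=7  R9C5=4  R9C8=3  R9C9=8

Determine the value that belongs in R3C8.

5

Cell R3C8 itself could take any of {5, 7, 9} by direct elimination.
Consider where 5 can go in column 8.
R1C8 is out (row 1 already has a 5).
R4C8 is out (row 4 already has a 5).
R5C8 is out (box 6 already has a 5).
R6C8 is out (row 6 already has a 5).
R8C8 is out (row 8 already has a 5).
So the only cell in column 8 that can hold 5 is R3C8.
Therefore R3C8 = 5.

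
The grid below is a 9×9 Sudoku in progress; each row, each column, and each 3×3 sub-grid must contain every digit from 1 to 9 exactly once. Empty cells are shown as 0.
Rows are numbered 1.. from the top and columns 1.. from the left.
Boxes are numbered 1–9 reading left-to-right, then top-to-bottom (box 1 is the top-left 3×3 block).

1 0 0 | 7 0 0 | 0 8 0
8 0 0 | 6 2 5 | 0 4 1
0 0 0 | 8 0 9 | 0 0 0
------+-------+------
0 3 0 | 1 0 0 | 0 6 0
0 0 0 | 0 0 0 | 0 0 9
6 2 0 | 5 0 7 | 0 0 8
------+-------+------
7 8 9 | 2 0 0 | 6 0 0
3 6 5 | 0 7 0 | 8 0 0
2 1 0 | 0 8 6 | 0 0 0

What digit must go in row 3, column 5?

1

Cell row 3, column 5 itself could take any of {1, 3, 4} by direct elimination.
Consider where 1 can go in row 3.
row 3, column 1 is out (column 1 already has a 1). row 3, column 2 is out (column 2 already has a 1). row 3, column 3 is out (box 1 already has a 1). row 3, column 7 is out (box 3 already has a 1). The remaining empty cells in row 3 are similarly blocked.
So the only cell in row 3 that can hold 1 is row 3, column 5.
Therefore row 3, column 5 = 1.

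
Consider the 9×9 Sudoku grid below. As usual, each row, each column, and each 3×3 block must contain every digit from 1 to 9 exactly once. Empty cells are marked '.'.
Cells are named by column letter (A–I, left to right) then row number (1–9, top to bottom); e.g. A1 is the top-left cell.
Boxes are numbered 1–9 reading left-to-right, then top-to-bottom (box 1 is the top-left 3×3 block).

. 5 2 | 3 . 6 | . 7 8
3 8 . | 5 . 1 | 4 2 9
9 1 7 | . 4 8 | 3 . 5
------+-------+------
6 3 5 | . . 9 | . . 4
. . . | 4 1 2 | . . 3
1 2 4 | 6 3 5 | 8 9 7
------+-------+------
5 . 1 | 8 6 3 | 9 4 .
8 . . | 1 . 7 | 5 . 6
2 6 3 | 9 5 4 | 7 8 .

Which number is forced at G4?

Cell G4 itself could take any of {1, 2} by direct elimination.
Consider where 2 can go in row 4.
D4 is out (box 5 already has a 2).
E4 is out (box 5 already has a 2).
H4 is out (column H already has a 2).
So the only cell in row 4 that can hold 2 is G4.
Therefore G4 = 2.

2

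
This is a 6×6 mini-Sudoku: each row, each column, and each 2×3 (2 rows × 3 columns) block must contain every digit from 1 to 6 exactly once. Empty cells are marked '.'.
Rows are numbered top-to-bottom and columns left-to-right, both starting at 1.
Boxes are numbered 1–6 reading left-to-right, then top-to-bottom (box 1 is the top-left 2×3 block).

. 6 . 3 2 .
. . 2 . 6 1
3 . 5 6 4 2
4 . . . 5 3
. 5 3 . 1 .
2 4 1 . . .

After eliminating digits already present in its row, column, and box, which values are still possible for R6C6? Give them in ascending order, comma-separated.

Row 6 already contains {1, 2, 4}.
Column 6 already contains {1, 2, 3}.
Its 2×3 block (box 6) already contains {1}.
Removing those from 1–6 leaves {5, 6} as the candidates for R6C6.

5,6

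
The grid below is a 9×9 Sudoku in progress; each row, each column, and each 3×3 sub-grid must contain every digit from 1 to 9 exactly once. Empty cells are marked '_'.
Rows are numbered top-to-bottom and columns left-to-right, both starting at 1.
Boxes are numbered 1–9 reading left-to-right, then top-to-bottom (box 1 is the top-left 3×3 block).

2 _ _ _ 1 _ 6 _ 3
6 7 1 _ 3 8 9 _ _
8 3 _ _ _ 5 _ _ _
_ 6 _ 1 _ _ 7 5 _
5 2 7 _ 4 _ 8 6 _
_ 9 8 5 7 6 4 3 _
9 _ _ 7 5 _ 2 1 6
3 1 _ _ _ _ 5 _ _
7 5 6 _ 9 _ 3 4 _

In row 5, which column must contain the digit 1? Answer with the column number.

Consider where 1 can go in row 5.
r5c4 is out (column 4 already has a 1).
r5c6 is out (box 5 already has a 1).
So the only cell in row 5 that can hold 1 is r5c9.
That is column 9.

9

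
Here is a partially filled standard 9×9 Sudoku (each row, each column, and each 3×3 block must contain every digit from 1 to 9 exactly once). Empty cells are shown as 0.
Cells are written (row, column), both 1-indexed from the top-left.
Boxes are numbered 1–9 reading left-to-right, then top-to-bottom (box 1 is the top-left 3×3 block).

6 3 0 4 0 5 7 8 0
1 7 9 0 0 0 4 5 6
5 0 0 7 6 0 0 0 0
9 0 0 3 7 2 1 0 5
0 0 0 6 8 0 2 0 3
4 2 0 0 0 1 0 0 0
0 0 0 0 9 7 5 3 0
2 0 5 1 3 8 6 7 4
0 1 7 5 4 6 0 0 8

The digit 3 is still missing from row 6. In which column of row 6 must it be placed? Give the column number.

Consider where 3 can go in row 6.
(6,4) is out (column 4 already has a 3).
(6,5) is out (column 5 already has a 3).
(6,7) is out (box 6 already has a 3).
(6,8) is out (column 8 already has a 3).
(6,9) is out (column 9 already has a 3).
So the only cell in row 6 that can hold 3 is (6,3).
That is column 3.

3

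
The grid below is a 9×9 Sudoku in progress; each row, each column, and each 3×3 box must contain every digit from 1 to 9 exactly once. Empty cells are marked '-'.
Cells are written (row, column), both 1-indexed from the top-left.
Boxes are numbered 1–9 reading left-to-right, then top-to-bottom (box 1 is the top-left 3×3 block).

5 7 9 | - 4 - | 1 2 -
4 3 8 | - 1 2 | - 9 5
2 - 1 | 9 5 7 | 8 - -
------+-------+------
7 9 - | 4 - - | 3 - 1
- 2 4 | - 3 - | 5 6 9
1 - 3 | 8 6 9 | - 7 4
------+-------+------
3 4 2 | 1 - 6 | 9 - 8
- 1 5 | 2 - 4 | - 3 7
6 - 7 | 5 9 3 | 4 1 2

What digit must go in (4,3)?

6

Row 4 already contains {1, 3, 4, 7, 9}.
Column 3 already contains {1, 2, 3, 4, 5, 7, 8, 9}.
Its 3×3 block (box 4) already contains {1, 2, 3, 4, 7, 9}.
The only value from 1–9 not eliminated is 6, so (4,3) = 6.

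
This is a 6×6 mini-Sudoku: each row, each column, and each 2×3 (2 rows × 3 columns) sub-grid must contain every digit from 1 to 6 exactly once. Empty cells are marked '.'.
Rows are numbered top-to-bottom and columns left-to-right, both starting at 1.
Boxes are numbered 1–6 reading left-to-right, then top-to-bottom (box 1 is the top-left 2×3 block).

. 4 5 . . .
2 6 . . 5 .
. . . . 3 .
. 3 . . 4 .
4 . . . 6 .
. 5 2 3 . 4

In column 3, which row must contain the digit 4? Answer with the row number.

Consider where 4 can go in column 3.
R2C3 is out (box 1 already has a 4).
R4C3 is out (row 4 already has a 4).
R5C3 is out (row 5 already has a 4).
So the only cell in column 3 that can hold 4 is R3C3.
That is row 3.

3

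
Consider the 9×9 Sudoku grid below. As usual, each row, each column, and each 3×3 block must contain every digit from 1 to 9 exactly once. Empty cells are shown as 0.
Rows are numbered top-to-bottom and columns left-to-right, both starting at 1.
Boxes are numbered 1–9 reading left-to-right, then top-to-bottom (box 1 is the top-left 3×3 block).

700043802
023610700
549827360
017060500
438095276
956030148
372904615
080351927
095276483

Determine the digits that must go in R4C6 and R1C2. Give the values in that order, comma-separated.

For R4C6:
  Consider where 8 can go in box 5.
  R4C4 is out (column 4 already has a 8).
  R5C4 is out (row 5 already has a 8).
  R6C4 is out (row 6 already has a 8).
  R6C6 is out (row 6 already has a 8).
  So the only cell in box 5 that can hold 8 is R4C6.
  So R4C6 = 8.
For R1C2:
  Row 1 already contains {2, 3, 4, 7, 8}.
  Column 2 already contains {1, 2, 3, 4, 5, 7, 8, 9}.
  Its 3×3 block (box 1) already contains {2, 3, 4, 5, 7, 9}.
  The only value from 1–9 not eliminated is 6, so R1C2 = 6.

8,6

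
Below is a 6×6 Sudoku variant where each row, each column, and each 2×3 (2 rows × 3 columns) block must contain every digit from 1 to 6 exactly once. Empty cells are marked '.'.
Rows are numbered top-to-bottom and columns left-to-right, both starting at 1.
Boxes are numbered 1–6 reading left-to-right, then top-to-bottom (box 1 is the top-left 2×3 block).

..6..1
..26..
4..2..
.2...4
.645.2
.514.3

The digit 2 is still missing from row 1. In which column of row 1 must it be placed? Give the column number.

Consider where 2 can go in row 1.
R1C1 is out (box 1 already has a 2).
R1C2 is out (column 2 already has a 2).
R1C4 is out (column 4 already has a 2).
So the only cell in row 1 that can hold 2 is R1C5.
That is column 5.

5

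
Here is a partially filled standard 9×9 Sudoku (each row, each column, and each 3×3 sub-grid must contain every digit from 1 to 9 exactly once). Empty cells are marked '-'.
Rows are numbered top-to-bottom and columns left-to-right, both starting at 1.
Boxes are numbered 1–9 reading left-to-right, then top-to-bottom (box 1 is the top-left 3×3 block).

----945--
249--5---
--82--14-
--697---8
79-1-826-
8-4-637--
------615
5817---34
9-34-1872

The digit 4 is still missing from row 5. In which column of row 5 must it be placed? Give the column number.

5

Consider where 4 can go in row 5.
r5c3 is out (column 3 already has a 4).
r5c9 is out (column 9 already has a 4).
So the only cell in row 5 that can hold 4 is r5c5.
That is column 5.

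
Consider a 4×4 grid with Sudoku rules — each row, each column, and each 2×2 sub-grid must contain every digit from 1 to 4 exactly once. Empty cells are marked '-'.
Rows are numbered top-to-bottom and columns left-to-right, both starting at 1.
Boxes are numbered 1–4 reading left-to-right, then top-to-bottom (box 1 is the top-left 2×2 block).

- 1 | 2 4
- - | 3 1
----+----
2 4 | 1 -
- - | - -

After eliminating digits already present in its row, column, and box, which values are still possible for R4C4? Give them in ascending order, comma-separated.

Row 4 already contains {}.
Column 4 already contains {1, 4}.
Its 2×2 block (box 4) already contains {1}.
Removing those from 1–4 leaves {2, 3} as the candidates for R4C4.

2,3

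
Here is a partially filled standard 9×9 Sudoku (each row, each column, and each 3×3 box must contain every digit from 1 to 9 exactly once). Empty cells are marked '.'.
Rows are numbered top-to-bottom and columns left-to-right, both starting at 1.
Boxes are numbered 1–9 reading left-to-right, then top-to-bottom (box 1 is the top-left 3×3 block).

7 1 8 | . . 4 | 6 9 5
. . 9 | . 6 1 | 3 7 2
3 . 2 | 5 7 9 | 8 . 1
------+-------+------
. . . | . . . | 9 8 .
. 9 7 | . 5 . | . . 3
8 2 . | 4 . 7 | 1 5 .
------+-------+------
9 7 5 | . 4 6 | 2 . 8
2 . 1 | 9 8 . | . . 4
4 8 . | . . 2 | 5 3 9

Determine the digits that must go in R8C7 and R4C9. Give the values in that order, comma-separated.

7,7

For R8C7:
  Row 8 already contains {1, 2, 4, 8, 9}.
  Column 7 already contains {1, 2, 3, 5, 6, 8, 9}.
  Its 3×3 block (box 9) already contains {2, 3, 4, 5, 8, 9}.
  The only value from 1–9 not eliminated is 7, so R8C7 = 7.
For R4C9:
  Consider where 7 can go in row 4.
  R4C1 is out (column 1 already has a 7). R4C2 is out (column 2 already has a 7). R4C3 is out (column 3 already has a 7). R4C4 is out (box 5 already has a 7). The remaining empty cells in row 4 are similarly blocked.
  So the only cell in row 4 that can hold 7 is R4C9.
  So R4C9 = 7.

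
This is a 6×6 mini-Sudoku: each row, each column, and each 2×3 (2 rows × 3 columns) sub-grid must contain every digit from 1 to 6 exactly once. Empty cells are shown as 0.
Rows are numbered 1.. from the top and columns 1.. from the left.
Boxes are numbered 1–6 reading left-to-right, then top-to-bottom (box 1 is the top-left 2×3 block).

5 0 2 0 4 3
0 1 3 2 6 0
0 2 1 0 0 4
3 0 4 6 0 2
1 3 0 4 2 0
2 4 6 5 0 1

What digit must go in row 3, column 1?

6

Row 3 already contains {1, 2, 4}.
Column 1 already contains {1, 2, 3, 5}.
Its 2×3 block (box 3) already contains {1, 2, 3, 4}.
The only value from 1–6 not eliminated is 6, so row 3, column 1 = 6.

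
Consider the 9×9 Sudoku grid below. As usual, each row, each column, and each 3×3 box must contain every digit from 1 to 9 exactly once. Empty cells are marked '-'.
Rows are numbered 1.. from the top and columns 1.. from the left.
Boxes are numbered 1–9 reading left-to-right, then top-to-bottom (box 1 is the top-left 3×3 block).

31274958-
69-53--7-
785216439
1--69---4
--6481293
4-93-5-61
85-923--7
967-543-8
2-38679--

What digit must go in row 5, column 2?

Row 5 already contains {1, 2, 3, 4, 6, 8, 9}.
Column 2 already contains {1, 5, 6, 8, 9}.
Its 3×3 block (box 4) already contains {1, 4, 6, 9}.
The only value from 1–9 not eliminated is 7, so row 5, column 2 = 7.

7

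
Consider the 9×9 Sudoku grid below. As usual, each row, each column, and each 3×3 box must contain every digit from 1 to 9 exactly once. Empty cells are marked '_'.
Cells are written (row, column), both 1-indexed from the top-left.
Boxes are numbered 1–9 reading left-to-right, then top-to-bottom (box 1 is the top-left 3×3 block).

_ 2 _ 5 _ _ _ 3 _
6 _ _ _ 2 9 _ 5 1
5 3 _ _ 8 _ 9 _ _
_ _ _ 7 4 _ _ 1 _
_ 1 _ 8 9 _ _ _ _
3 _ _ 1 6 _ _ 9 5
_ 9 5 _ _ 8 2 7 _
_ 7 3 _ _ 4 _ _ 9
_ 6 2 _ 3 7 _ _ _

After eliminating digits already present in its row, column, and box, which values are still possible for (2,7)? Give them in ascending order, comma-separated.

4,7,8

Row 2 already contains {1, 2, 5, 6, 9}.
Column 7 already contains {2, 9}.
Its 3×3 block (box 3) already contains {1, 3, 5, 9}.
Removing those from 1–9 leaves {4, 7, 8} as the candidates for (2,7).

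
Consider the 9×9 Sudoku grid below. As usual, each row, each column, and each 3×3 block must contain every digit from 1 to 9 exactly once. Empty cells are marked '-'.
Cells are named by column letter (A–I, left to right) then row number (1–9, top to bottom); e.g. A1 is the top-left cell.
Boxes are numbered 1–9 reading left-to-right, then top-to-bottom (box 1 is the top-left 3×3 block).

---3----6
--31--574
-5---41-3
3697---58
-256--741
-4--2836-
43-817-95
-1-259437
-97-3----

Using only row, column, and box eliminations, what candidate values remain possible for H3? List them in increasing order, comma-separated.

2,8

Row 3 already contains {1, 3, 4, 5}.
Column H already contains {3, 4, 5, 6, 7, 9}.
Its 3×3 block (box 3) already contains {1, 3, 4, 5, 6, 7}.
Removing those from 1–9 leaves {2, 8} as the candidates for H3.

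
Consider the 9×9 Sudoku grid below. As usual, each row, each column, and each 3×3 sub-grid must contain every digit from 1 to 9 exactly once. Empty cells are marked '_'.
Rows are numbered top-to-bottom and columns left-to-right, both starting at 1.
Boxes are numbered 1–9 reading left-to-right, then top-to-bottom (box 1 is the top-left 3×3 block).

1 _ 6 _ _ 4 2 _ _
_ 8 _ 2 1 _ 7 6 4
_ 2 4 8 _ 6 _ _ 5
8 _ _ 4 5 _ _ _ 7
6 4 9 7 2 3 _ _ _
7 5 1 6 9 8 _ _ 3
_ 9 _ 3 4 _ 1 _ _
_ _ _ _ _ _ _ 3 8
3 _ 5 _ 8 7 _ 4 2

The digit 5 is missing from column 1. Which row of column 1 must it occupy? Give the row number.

2

Consider where 5 can go in column 1.
R3C1 is out (row 3 already has a 5).
R7C1 is out (box 7 already has a 5).
R8C1 is out (box 7 already has a 5).
So the only cell in column 1 that can hold 5 is R2C1.
That is row 2.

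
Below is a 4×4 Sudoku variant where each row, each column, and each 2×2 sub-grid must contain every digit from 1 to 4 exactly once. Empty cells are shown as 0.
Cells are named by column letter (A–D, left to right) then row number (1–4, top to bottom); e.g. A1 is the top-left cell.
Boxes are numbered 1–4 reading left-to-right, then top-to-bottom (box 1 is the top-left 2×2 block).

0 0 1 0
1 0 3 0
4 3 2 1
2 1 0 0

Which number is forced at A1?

3

Row 1 already contains {1}.
Column A already contains {1, 2, 4}.
Its 2×2 block (box 1) already contains {1}.
The only value from 1–4 not eliminated is 3, so A1 = 3.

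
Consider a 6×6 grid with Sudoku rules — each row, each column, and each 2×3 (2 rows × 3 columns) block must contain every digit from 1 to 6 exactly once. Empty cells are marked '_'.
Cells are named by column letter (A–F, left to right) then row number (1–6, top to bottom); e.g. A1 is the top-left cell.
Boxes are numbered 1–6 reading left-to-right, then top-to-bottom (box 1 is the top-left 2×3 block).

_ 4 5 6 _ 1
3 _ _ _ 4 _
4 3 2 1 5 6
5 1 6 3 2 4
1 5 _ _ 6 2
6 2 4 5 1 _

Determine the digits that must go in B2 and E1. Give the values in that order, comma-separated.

For B2:
  Row 2 already contains {3, 4}.
  Column B already contains {1, 2, 3, 4, 5}.
  Its 2×3 block (box 1) already contains {3, 4, 5}.
  The only value from 1–6 not eliminated is 6, so B2 = 6.
For E1:
  Row 1 already contains {1, 4, 5, 6}.
  Column E already contains {1, 2, 4, 5, 6}.
  Its 2×3 block (box 2) already contains {1, 4, 6}.
  The only value from 1–6 not eliminated is 3, so E1 = 3.

6,3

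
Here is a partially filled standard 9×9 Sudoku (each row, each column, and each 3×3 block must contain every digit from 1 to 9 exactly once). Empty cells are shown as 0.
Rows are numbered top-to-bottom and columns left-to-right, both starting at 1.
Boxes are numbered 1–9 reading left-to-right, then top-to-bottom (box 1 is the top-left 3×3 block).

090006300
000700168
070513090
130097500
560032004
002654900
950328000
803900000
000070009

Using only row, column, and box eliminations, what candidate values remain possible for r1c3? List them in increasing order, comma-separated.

1,4,5,8

Row 1 already contains {3, 6, 9}.
Column 3 already contains {2, 3}.
Its 3×3 block (box 1) already contains {7, 9}.
Removing those from 1–9 leaves {1, 4, 5, 8} as the candidates for r1c3.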